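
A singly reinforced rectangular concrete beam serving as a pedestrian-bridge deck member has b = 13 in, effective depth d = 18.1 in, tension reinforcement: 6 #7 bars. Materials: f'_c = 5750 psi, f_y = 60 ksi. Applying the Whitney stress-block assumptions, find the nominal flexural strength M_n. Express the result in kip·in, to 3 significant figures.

M_n ≈ 3540 kip·in

A_s = 6 × 0.6 = 3.6 in².
T = A_s f_y = 3.6 × 60 = 216 kips.
a = T/(0.85 f'_c b) = 216/(0.85 × 5.75 × 13) = 3.400 in.
M_n = T(d − a/2) = 216 × (18.1 − 1.7) = 3542.4 kip·in.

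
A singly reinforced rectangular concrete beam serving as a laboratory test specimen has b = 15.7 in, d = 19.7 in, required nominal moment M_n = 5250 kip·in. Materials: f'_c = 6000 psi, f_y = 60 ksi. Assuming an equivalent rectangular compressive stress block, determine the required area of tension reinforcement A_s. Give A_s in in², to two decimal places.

From M_n = 0.85 f'_c a b (d − a/2):
a = d − √(d² − 2M_n/(0.85 f'_c b)) = 19.7 − √(19.7² − 2 × 5250/(0.85 × 6 × 15.7)) = 3.670 in.
A_s = 0.85 f'_c a b / f_y = 0.85 × 6 × 3.670 × 15.7 / 60 = 4.898 in².

A_s ≈ 4.90 in²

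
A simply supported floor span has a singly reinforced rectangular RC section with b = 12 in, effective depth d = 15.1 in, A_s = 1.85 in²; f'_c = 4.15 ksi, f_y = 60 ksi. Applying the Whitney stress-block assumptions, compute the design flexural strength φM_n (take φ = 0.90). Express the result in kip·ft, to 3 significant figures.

φM_n ≈ 115 kip·ft

T = A_s f_y = 1.85 × 60 = 111 kips.
a = T/(0.85 f'_c b) = 111/(0.85 × 4.15 × 12) = 2.622 in.
M_n = T(d − a/2) = 111 × (15.1 − 1.311) = 1530.6 kip·in = 1530.6/12 = 127.55 kip·ft.
φM_n = 0.90 × 127.55 = 114.80 kip·ft.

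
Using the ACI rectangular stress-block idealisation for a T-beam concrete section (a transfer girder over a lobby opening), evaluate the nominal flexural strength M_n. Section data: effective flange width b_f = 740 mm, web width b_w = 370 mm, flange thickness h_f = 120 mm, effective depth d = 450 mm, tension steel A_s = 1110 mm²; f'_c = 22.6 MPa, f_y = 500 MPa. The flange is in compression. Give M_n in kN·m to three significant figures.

M_n ≈ 239 kN·m

Tension: T = A_s f_y = 1110 × 500 = 555000 N.
Try a within the flange: a = T/(0.85 f'_c b_f) = 555000/(0.85 × 22.6 × 740) = 39.04 mm.
Since a = 39.04 ≤ h_f = 120 mm, the stress block lies entirely in the flange; analyse as a rectangular beam of width b_f.
M_n = T(d − a/2) = 555000 × (450 − 19.52) = 238.92 × 10⁶ N·mm.
M_n = 238.92 kN·m.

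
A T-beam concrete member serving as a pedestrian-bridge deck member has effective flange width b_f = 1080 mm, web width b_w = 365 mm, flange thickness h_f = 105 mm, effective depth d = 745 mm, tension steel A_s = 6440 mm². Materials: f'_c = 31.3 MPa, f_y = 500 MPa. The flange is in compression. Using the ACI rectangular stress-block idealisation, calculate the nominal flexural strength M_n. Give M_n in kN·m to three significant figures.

Tension: T = A_s f_y = 6440 × 500 = 3220000 N.
Try a within the flange: a = T/(0.85 f'_c b_f) = 3220000/(0.85 × 31.3 × 1080) = 112.06 mm.
a = 112.06 > h_f = 105 mm: the block extends into the web. Split into flange-overhang and web parts.
C_f = 0.85 f'_c (b_f − b_w) h_f = 0.85 × 31.3 × (1080 − 365) × 105 = 1997370 N.
Remaining web compression depth: a_w = (T − C_f)/(0.85 f'_c b_w) = (3220000 − 1997370)/(0.85 × 31.3 × 365) = 125.90 mm.
M_n = C_f(d − h_f/2) + (T − C_f)(d − a_w/2) = 1997370 × (745 − 52.5) + 1222630 × (745 − 62.95) = 1383.18 + 833.89 = 2217.07 × 10⁶ N·mm.
M_n = 2217.07 kN·m.

M_n ≈ 2220 kN·m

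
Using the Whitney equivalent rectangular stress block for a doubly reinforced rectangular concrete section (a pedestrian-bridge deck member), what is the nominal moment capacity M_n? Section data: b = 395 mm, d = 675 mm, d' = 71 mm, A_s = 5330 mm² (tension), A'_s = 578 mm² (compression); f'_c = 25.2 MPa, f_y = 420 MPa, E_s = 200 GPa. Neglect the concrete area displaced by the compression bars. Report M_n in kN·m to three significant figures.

Assume both tension and compression steel yield.
Net tension couple steel: A_s − A'_s = 4752 mm².
a = (A_s − A'_s) f_y / (0.85 f'_c b) = 1995840/(0.85 × 25.2 × 395) = 235.89 mm.
c = a/β₁ = 235.89/0.85 = 277.52 mm; ε'_s = 0.003(c − d')/c = 0.0022 ≥ f_y/E_s = 0.0021, so compression steel does yield.
M_n = (A_s − A'_s) f_y (d − a/2) + A'_s f_y (d − d') = [1995840 × (675 − 117.945) + 242760 × (675 − 71)] × 10⁻⁶ = 1111.79 + 146.63 = 1258.42 kN·m.

M_n ≈ 1260 kN·m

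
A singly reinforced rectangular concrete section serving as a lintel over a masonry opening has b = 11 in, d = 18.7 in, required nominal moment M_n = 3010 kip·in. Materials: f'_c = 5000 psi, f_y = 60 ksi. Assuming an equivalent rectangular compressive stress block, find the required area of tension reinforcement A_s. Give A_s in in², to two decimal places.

A_s ≈ 2.99 in²

From M_n = 0.85 f'_c a b (d − a/2):
a = d − √(d² − 2M_n/(0.85 f'_c b)) = 18.7 − √(18.7² − 2 × 3010/(0.85 × 5 × 11)) = 3.837 in.
A_s = 0.85 f'_c a b / f_y = 0.85 × 5 × 3.837 × 11 / 60 = 2.990 in².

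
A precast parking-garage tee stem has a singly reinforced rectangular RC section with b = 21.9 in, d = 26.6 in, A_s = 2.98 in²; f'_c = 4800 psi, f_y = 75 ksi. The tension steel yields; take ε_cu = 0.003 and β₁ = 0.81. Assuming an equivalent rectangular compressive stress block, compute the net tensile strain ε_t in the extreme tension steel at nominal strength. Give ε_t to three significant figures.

ε_t ≈ 0.0228

a = A_s f_y/(0.85 f'_c b) = 2.501 in.
β₁ = 0.81, so c = a/β₁ = 2.501/0.81 = 3.088 in.
From the linear strain diagram with ε_cu = 0.003: ε_t = 0.003 (d − c)/c = 0.003 × (26.6 − 3.088)/3.088 = 0.0228.
Since ε_t ≥ 0.005, the section is tension-controlled.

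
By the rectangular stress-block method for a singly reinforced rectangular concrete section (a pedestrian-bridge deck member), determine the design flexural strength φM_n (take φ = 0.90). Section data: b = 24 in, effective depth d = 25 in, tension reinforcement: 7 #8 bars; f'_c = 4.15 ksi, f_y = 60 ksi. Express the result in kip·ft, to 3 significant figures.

A_s = 7 × 0.79 = 5.53 in².
T = A_s f_y = 5.53 × 60 = 331.8 kips.
a = T/(0.85 f'_c b) = 331.8/(0.85 × 4.15 × 24) = 3.919 in.
M_n = T(d − a/2) = 331.8 × (25 − 1.9595) = 7644.8 kip·in = 7644.8/12 = 637.07 kip·ft.
φM_n = 0.90 × 637.07 = 573.36 kip·ft.

φM_n ≈ 573 kip·ft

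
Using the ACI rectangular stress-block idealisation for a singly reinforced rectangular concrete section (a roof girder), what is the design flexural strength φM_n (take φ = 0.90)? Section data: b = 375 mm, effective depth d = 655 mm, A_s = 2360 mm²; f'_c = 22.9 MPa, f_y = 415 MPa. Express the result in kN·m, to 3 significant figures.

φM_n ≈ 518 kN·m

T = A_s f_y = 2360 × 415 = 979400 N = 979.4 kN.
From C = T: a = T/(0.85 f'_c b) = 979400/(0.85 × 22.9 × 375) = 134.18 mm.
M_n = T(d − a/2) = 979.4 kN × (655 − 67.09) mm = 575.80 kN·m.
φM_n = 0.90 × 575.80 = 518.22 kN·m.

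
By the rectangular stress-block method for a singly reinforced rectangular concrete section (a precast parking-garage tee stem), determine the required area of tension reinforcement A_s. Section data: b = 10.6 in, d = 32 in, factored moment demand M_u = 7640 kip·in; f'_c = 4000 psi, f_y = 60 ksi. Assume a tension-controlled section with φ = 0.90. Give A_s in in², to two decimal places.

A_s ≈ 5.10 in²

M_n = M_u/φ = 7640/0.90 = 8488.89 kip·in.
From M_n = 0.85 f'_c a b (d − a/2):
a = d − √(d² − 2M_n/(0.85 f'_c b)) = 32 − √(32² − 2 × 8488.89/(0.85 × 4 × 10.6)) = 8.486 in.
A_s = 0.85 f'_c a b / f_y = 0.85 × 4 × 8.486 × 10.6 / 60 = 5.097 in².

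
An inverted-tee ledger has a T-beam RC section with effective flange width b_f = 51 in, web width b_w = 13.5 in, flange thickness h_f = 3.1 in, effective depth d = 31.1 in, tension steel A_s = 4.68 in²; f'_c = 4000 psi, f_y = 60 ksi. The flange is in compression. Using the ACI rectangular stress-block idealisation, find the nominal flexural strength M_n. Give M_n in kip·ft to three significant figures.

M_n ≈ 709 kip·ft

Tension: T = A_s f_y = 4.68 × 60 = 280.8 kips.
Try a within the flange: a = T/(0.85 f'_c b_f) = 280.8/(0.85 × 4 × 51) = 1.619 in.
Since a = 1.619 ≤ h_f = 3.1 in, the stress block lies entirely in the flange; analyse as a rectangular beam of width b_f.
M_n = T(d − a/2) = 280.8 × (31.1 − 0.8095) = 8505.6 kip·in.
M_n = 8505.6/12 = 708.80 kip·ft.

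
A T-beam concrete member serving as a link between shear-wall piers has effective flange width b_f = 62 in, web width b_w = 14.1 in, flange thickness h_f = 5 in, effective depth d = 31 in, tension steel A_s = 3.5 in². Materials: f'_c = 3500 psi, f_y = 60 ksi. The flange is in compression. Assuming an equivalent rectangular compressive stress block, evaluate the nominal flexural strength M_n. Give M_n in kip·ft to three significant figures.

M_n ≈ 533 kip·ft

Tension: T = A_s f_y = 3.5 × 60 = 210 kips.
Try a within the flange: a = T/(0.85 f'_c b_f) = 210/(0.85 × 3.5 × 62) = 1.139 in.
Since a = 1.139 ≤ h_f = 5 in, the stress block lies entirely in the flange; analyse as a rectangular beam of width b_f.
M_n = T(d − a/2) = 210 × (31 − 0.5695) = 6390.4 kip·in.
M_n = 6390.4/12 = 532.53 kip·ft.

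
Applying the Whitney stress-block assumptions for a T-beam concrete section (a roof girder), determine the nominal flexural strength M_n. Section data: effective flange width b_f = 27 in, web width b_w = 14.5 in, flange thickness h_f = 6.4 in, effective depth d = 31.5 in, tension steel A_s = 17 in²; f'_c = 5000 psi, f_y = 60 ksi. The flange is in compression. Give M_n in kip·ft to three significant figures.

Tension: T = A_s f_y = 17 × 60 = 1020 kips.
Try a within the flange: a = T/(0.85 f'_c b_f) = 1020/(0.85 × 5 × 27) = 8.889 in.
a = 8.889 > h_f = 6.4 in: the block extends into the web. Split into flange-overhang and web parts.
C_f = 0.85 f'_c (b_f − b_w) h_f = 0.85 × 5 × (27 − 14.5) × 6.4 = 340.0 kips.
Remaining web compression depth: a_w = (T − C_f)/(0.85 f'_c b_w) = (1020 − 340.0)/(0.85 × 5 × 14.5) = 11.034 in.
M_n = C_f(d − h_f/2) + (T − C_f)(d − a_w/2) = 340.0 × (31.5 − 3.2) + 680 × (31.5 − 5.517) = 9622.0 + 17668.4 = 27290.4 kip·in.
M_n = 27290.4/12 = 2274.20 kip·ft.

M_n ≈ 2270 kip·ft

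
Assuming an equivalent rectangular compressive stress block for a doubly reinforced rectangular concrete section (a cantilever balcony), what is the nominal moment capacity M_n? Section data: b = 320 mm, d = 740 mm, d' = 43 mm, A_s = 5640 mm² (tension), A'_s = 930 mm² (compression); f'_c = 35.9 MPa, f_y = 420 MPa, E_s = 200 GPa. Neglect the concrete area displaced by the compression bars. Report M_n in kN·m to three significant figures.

M_n ≈ 1540 kN·m

Assume both tension and compression steel yield.
Net tension couple steel: A_s − A'_s = 4710 mm².
a = (A_s − A'_s) f_y / (0.85 f'_c b) = 1978200/(0.85 × 35.9 × 320) = 202.58 mm.
c = a/β₁ = 202.58/0.794 = 255.14 mm; ε'_s = 0.003(c − d')/c = 0.0025 ≥ f_y/E_s = 0.0021, so compression steel does yield.
M_n = (A_s − A'_s) f_y (d − a/2) + A'_s f_y (d − d') = [1978200 × (740 − 101.29) + 390600 × (740 − 43)] × 10⁻⁶ = 1263.50 + 272.25 = 1535.75 kN·m.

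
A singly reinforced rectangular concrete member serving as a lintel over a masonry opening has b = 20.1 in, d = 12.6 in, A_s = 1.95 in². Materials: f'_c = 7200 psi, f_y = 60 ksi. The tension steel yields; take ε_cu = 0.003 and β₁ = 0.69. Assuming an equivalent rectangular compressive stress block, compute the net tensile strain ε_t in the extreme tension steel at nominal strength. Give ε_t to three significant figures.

ε_t ≈ 0.0244

a = A_s f_y/(0.85 f'_c b) = 0.951 in.
β₁ = 0.69, so c = a/β₁ = 0.951/0.69 = 1.378 in.
From the linear strain diagram with ε_cu = 0.003: ε_t = 0.003 (d − c)/c = 0.003 × (12.6 − 1.378)/1.378 = 0.0244.
Since ε_t ≥ 0.005, the section is tension-controlled.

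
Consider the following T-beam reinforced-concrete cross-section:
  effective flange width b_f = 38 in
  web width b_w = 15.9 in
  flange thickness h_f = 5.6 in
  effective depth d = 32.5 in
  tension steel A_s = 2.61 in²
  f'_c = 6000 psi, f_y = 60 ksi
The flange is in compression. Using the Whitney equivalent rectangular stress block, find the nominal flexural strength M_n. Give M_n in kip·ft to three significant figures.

M_n ≈ 419 kip·ft

Tension: T = A_s f_y = 2.61 × 60 = 156.6 kips.
Try a within the flange: a = T/(0.85 f'_c b_f) = 156.6/(0.85 × 6 × 38) = 0.808 in.
Since a = 0.808 ≤ h_f = 5.6 in, the stress block lies entirely in the flange; analyse as a rectangular beam of width b_f.
M_n = T(d − a/2) = 156.6 × (32.5 − 0.404) = 5026.2 kip·in.
M_n = 5026.2/12 = 418.85 kip·ft.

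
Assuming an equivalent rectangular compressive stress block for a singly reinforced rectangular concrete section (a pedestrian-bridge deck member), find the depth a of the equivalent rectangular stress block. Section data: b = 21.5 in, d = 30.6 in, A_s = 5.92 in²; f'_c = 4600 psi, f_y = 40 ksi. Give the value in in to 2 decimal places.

a ≈ 2.82 in

T = A_s f_y = 5.92 × 40 = 236.8 kips.
a = T/(0.85 f'_c b) = 236.8/(0.85 × 4.6 × 21.5) = 2.82 in.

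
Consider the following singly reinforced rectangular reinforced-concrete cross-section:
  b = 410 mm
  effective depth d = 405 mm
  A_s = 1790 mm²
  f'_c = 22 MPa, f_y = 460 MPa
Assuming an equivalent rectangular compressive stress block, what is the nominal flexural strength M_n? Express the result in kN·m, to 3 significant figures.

T = A_s f_y = 1790 × 460 = 823400 N = 823.4 kN.
From C = T: a = T/(0.85 f'_c b) = 823400/(0.85 × 22 × 410) = 107.40 mm.
M_n = T(d − a/2) = 823.4 kN × (405 − 53.7) mm = 289.26 kN·m.

M_n ≈ 289 kN·m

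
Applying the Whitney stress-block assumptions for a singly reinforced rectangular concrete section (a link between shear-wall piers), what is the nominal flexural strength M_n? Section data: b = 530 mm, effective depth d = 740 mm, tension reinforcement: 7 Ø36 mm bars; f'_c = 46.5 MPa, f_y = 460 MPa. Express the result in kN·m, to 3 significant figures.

M_n ≈ 2170 kN·m

A_s = 7 × 1018 = 7126 mm².
T = A_s f_y = 7126 × 460 = 3277960 N = 3277.96 kN.
From C = T: a = T/(0.85 f'_c b) = 3277960/(0.85 × 46.5 × 530) = 156.48 mm.
M_n = T(d − a/2) = 3277.96 kN × (740 − 78.24) mm = 2169.22 kN·m.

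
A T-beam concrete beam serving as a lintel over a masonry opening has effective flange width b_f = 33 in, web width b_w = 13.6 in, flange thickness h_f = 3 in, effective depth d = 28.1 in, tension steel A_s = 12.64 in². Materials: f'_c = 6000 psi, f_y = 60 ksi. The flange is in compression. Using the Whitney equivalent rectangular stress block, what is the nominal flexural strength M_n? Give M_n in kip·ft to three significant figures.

Tension: T = A_s f_y = 12.64 × 60 = 758.4 kips.
Try a within the flange: a = T/(0.85 f'_c b_f) = 758.4/(0.85 × 6 × 33) = 4.506 in.
a = 4.506 > h_f = 3 in: the block extends into the web. Split into flange-overhang and web parts.
C_f = 0.85 f'_c (b_f − b_w) h_f = 0.85 × 6 × (33 − 13.6) × 3 = 296.8 kips.
Remaining web compression depth: a_w = (T − C_f)/(0.85 f'_c b_w) = (758.4 − 296.8)/(0.85 × 6 × 13.6) = 6.655 in.
M_n = C_f(d − h_f/2) + (T − C_f)(d − a_w/2) = 296.8 × (28.1 − 1.5) + 461.6 × (28.1 − 3.3275) = 7894.9 + 11435.0 = 19329.9 kip·in.
M_n = 19329.9/12 = 1610.83 kip·ft.

M_n ≈ 1610 kip·ft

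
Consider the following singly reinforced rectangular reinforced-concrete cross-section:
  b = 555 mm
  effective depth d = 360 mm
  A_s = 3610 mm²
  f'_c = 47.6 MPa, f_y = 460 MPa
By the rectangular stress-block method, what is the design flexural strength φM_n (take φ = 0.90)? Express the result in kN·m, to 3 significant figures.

φM_n ≈ 483 kN·m

T = A_s f_y = 3610 × 460 = 1660600 N = 1660.6 kN.
From C = T: a = T/(0.85 f'_c b) = 1660600/(0.85 × 47.6 × 555) = 73.95 mm.
M_n = T(d − a/2) = 1660.6 kN × (360 − 36.975) mm = 536.42 kN·m.
φM_n = 0.90 × 536.42 = 482.78 kN·m.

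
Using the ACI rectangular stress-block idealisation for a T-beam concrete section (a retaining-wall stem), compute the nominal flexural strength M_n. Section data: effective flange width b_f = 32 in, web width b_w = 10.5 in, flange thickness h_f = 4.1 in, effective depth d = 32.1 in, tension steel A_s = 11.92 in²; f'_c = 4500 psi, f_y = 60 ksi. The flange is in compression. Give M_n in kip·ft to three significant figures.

M_n ≈ 1710 kip·ft

Tension: T = A_s f_y = 11.92 × 60 = 715.2 kips.
Try a within the flange: a = T/(0.85 f'_c b_f) = 715.2/(0.85 × 4.5 × 32) = 5.843 in.
a = 5.843 > h_f = 4.1 in: the block extends into the web. Split into flange-overhang and web parts.
C_f = 0.85 f'_c (b_f − b_w) h_f = 0.85 × 4.5 × (32 − 10.5) × 4.1 = 337.2 kips.
Remaining web compression depth: a_w = (T − C_f)/(0.85 f'_c b_w) = (715.2 − 337.2)/(0.85 × 4.5 × 10.5) = 9.412 in.
M_n = C_f(d − h_f/2) + (T − C_f)(d − a_w/2) = 337.2 × (32.1 − 2.05) + 378 × (32.1 − 4.706) = 10132.9 + 10354.9 = 20487.8 kip·in.
M_n = 20487.8/12 = 1707.32 kip·ft.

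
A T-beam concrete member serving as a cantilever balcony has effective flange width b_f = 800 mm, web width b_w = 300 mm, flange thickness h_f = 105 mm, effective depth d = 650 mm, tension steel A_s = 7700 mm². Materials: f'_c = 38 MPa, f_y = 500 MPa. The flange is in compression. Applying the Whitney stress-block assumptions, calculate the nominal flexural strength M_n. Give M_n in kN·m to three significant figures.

M_n ≈ 2170 kN·m

Tension: T = A_s f_y = 7700 × 500 = 3850000 N.
Try a within the flange: a = T/(0.85 f'_c b_f) = 3850000/(0.85 × 38 × 800) = 148.99 mm.
a = 148.99 > h_f = 105 mm: the block extends into the web. Split into flange-overhang and web parts.
C_f = 0.85 f'_c (b_f − b_w) h_f = 0.85 × 38 × (800 − 300) × 105 = 1695750 N.
Remaining web compression depth: a_w = (T − C_f)/(0.85 f'_c b_w) = (3850000 − 1695750)/(0.85 × 38 × 300) = 222.32 mm.
M_n = C_f(d − h_f/2) + (T − C_f)(d − a_w/2) = 1695750 × (650 − 52.5) + 2154250 × (650 − 111.16) = 1013.21 + 1160.80 = 2174.01 × 10⁶ N·mm.
M_n = 2174.01 kN·m.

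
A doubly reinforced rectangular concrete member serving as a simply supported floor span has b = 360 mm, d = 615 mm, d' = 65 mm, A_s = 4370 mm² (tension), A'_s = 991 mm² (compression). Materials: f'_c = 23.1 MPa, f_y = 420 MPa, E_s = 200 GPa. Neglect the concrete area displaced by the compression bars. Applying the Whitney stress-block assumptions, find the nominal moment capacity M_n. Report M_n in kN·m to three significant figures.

Assume both tension and compression steel yield.
Net tension couple steel: A_s − A'_s = 3379 mm².
a = (A_s − A'_s) f_y / (0.85 f'_c b) = 1419180/(0.85 × 23.1 × 360) = 200.77 mm.
c = a/β₁ = 200.77/0.85 = 236.20 mm; ε'_s = 0.003(c − d')/c = 0.0022 ≥ f_y/E_s = 0.0021, so compression steel does yield.
M_n = (A_s − A'_s) f_y (d − a/2) + A'_s f_y (d − d') = [1419180 × (615 − 100.385) + 416220 × (615 − 65)] × 10⁻⁶ = 730.33 + 228.92 = 959.25 kN·m.

M_n ≈ 959 kN·m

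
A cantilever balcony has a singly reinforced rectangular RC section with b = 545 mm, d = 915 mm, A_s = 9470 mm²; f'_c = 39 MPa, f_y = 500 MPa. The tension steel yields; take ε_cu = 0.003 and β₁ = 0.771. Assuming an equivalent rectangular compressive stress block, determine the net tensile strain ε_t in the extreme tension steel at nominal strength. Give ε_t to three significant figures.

a = A_s f_y/(0.85 f'_c b) = 262.08 mm.
β₁ = 0.771, so c = a/β₁ = 262.08/0.771 = 339.92 mm.
From the linear strain diagram with ε_cu = 0.003: ε_t = 0.003 (d − c)/c = 0.003 × (915 − 339.92)/339.92 = 0.00508.
Since ε_t ≥ 0.005, the section is tension-controlled.

ε_t ≈ 0.00508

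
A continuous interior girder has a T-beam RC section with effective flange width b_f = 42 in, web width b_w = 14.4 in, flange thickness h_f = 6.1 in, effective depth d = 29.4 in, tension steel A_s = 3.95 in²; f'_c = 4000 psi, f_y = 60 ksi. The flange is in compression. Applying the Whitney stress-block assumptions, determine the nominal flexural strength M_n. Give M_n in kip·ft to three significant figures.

M_n ≈ 564 kip·ft

Tension: T = A_s f_y = 3.95 × 60 = 237 kips.
Try a within the flange: a = T/(0.85 f'_c b_f) = 237/(0.85 × 4 × 42) = 1.660 in.
Since a = 1.660 ≤ h_f = 6.1 in, the stress block lies entirely in the flange; analyse as a rectangular beam of width b_f.
M_n = T(d − a/2) = 237 × (29.4 − 0.83) = 6771.1 kip·in.
M_n = 6771.1/12 = 564.26 kip·ft.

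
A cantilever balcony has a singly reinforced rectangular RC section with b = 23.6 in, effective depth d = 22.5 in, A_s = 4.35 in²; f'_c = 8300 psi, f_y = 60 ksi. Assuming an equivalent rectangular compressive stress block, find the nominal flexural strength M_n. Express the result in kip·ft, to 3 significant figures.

T = A_s f_y = 4.35 × 60 = 261 kips.
a = T/(0.85 f'_c b) = 261/(0.85 × 8.3 × 23.6) = 1.568 in.
M_n = T(d − a/2) = 261 × (22.5 − 0.784) = 5667.9 kip·in = 5667.9/12 = 472.33 kip·ft.

M_n ≈ 472 kip·ft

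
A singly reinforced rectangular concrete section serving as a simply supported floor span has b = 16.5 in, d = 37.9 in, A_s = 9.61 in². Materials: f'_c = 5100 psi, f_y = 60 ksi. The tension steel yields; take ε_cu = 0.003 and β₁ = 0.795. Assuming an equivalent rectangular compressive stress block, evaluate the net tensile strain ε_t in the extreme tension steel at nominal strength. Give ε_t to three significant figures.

ε_t ≈ 0.00821

a = A_s f_y/(0.85 f'_c b) = 8.061 in.
β₁ = 0.795, so c = a/β₁ = 8.061/0.795 = 10.140 in.
From the linear strain diagram with ε_cu = 0.003: ε_t = 0.003 (d − c)/c = 0.003 × (37.9 − 10.140)/10.140 = 0.00821.
Since ε_t ≥ 0.005, the section is tension-controlled.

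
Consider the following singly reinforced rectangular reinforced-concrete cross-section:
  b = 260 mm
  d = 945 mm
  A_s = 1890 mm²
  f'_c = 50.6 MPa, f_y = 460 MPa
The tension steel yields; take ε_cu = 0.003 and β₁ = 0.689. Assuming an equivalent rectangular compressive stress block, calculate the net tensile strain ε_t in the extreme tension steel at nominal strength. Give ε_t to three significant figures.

ε_t ≈ 0.0221

a = A_s f_y/(0.85 f'_c b) = 77.75 mm.
β₁ = 0.689, so c = a/β₁ = 77.75/0.689 = 112.84 mm.
From the linear strain diagram with ε_cu = 0.003: ε_t = 0.003 (d − c)/c = 0.003 × (945 − 112.84)/112.84 = 0.0221.
Since ε_t ≥ 0.005, the section is tension-controlled.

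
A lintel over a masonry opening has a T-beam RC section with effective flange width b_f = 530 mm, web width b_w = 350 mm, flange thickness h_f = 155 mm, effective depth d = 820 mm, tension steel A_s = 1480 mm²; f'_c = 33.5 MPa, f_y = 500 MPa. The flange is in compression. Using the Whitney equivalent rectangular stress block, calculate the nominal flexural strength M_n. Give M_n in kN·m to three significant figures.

M_n ≈ 589 kN·m

Tension: T = A_s f_y = 1480 × 500 = 740000 N.
Try a within the flange: a = T/(0.85 f'_c b_f) = 740000/(0.85 × 33.5 × 530) = 49.03 mm.
Since a = 49.03 ≤ h_f = 155 mm, the stress block lies entirely in the flange; analyse as a rectangular beam of width b_f.
M_n = T(d − a/2) = 740000 × (820 − 24.515) = 588.66 × 10⁶ N·mm.
M_n = 588.66 kN·m.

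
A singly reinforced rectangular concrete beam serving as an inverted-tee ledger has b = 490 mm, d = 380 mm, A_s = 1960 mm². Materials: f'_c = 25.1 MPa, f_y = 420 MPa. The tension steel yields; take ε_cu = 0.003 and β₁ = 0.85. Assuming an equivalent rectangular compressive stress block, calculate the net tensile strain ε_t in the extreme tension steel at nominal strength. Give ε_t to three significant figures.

a = A_s f_y/(0.85 f'_c b) = 78.74 mm.
β₁ = 0.85, so c = a/β₁ = 78.74/0.85 = 92.64 mm.
From the linear strain diagram with ε_cu = 0.003: ε_t = 0.003 (d − c)/c = 0.003 × (380 − 92.64)/92.64 = 0.00931.
Since ε_t ≥ 0.005, the section is tension-controlled.

ε_t ≈ 0.00931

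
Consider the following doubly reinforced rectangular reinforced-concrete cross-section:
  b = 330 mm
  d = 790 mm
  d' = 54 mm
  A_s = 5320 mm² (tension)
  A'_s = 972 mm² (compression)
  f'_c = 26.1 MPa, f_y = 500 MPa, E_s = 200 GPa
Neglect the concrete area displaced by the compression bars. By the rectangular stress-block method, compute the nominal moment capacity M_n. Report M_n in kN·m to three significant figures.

M_n ≈ 1750 kN·m

Assume both tension and compression steel yield.
Net tension couple steel: A_s − A'_s = 4348 mm².
a = (A_s − A'_s) f_y / (0.85 f'_c b) = 2174000/(0.85 × 26.1 × 330) = 296.95 mm.
c = a/β₁ = 296.95/0.85 = 349.35 mm; ε'_s = 0.003(c − d')/c = 0.0025 ≥ f_y/E_s = 0.0025, so compression steel does yield.
M_n = (A_s − A'_s) f_y (d − a/2) + A'_s f_y (d − d') = [2174000 × (790 − 148.475) + 486000 × (790 − 54)] × 10⁻⁶ = 1394.68 + 357.70 = 1752.38 kN·m.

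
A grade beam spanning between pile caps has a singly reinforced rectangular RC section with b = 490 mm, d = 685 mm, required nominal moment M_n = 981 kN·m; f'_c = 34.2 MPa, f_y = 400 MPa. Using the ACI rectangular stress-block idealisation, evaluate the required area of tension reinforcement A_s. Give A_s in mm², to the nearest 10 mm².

With M_n = 0.85 f'_c a b (d − a/2), solve the quadratic for a:
a = d − √(d² − 2M_n/(0.85 f'_c b)) = 685 − √(685² − 2 × 981×10⁶/(0.85 × 34.2 × 490)) = 109.25 mm.
A_s = 0.85 f'_c a b / f_y = 0.85 × 34.2 × 109.25 × 490 / 400 = 3890.5 mm².

A_s ≈ 3890 mm²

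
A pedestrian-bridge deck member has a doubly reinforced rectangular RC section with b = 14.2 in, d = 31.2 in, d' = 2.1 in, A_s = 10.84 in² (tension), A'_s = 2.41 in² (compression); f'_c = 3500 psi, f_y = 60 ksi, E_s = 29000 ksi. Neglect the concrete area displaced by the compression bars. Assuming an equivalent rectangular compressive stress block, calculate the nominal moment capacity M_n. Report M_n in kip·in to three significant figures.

M_n ≈ 17000 kip·in

Assume both steels yield.
a = (A_s − A'_s) f_y/(0.85 f'_c b) = (10.84 − 2.41) × 60/(0.85 × 3.5 × 14.2) = 11.973 in.
c = a/β₁ = 11.973/0.85 = 14.086 in; ε'_s = 0.003(c − d')/c = 0.0026 ≥ ε_y = 0.0021, so the compression steel yields.
M_n = (A_s − A'_s) f_y (d − a/2) + A'_s f_y (d − d') = 505.8 × (31.2 − 5.9865) + 144.6 × (31.2 − 2.1) = 12753.0 + 4207.9 = 16960.9 kip·in.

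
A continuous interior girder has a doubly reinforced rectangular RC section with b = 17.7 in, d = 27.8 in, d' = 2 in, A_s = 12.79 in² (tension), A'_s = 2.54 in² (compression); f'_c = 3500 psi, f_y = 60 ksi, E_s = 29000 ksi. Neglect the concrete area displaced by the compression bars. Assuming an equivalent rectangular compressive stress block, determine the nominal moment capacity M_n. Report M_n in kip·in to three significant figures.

Assume both steels yield.
a = (A_s − A'_s) f_y/(0.85 f'_c b) = (12.79 − 2.54) × 60/(0.85 × 3.5 × 17.7) = 11.679 in.
c = a/β₁ = 11.679/0.85 = 13.740 in; ε'_s = 0.003(c − d')/c = 0.0026 ≥ ε_y = 0.0021, so the compression steel yields.
M_n = (A_s − A'_s) f_y (d − a/2) + A'_s f_y (d − d') = 615 × (27.8 − 5.8395) + 152.4 × (27.8 − 2) = 13505.7 + 3931.9 = 17437.6 kip·in.

M_n ≈ 17400 kip·in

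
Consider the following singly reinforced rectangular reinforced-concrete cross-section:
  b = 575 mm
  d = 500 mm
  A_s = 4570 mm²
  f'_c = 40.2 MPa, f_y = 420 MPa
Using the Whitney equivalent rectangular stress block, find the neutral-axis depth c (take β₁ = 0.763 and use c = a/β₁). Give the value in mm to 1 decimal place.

T = A_s f_y = 4570 × 420 = 1919400 N = 1919.4 kN.
Setting C = 0.85 f'_c a b equal to T: a = 1919400/(0.85 × 40.2 × 575) = 97.691 mm.
With β₁ = 0.763, c = a/β₁ = 97.691/0.763 = 128.0 mm.

c ≈ 128.0 mm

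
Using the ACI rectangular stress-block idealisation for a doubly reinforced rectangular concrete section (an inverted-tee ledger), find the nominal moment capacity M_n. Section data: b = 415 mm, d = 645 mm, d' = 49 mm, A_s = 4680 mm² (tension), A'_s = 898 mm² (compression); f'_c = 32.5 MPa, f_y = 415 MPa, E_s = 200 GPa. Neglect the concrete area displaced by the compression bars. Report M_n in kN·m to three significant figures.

M_n ≈ 1130 kN·m

Assume both tension and compression steel yield.
Net tension couple steel: A_s − A'_s = 3782 mm².
a = (A_s − A'_s) f_y / (0.85 f'_c b) = 1569530/(0.85 × 32.5 × 415) = 136.90 mm.
c = a/β₁ = 136.90/0.818 = 167.36 mm; ε'_s = 0.003(c − d')/c = 0.0021 ≥ f_y/E_s = 0.0021, so compression steel does yield.
M_n = (A_s − A'_s) f_y (d − a/2) + A'_s f_y (d − d') = [1569530 × (645 − 68.45) + 372670 × (645 − 49)] × 10⁻⁶ = 904.91 + 222.11 = 1127.02 kN·m.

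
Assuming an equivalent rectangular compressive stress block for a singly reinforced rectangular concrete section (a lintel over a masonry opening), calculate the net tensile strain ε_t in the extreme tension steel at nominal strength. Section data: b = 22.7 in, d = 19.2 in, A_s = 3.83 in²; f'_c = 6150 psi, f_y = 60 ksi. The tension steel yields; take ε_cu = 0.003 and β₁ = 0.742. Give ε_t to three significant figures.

ε_t ≈ 0.0191

a = A_s f_y/(0.85 f'_c b) = 1.937 in.
β₁ = 0.742, so c = a/β₁ = 1.937/0.742 = 2.611 in.
From the linear strain diagram with ε_cu = 0.003: ε_t = 0.003 (d − c)/c = 0.003 × (19.2 − 2.611)/2.611 = 0.0191.
Since ε_t ≥ 0.005, the section is tension-controlled.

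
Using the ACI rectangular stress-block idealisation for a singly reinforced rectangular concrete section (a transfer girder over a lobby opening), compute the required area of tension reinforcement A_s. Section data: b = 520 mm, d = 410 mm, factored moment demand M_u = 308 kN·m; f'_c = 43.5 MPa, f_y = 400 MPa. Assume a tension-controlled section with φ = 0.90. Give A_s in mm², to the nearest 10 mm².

A_s ≈ 2210 mm²

M_n = M_u/φ = 308/0.90 = 342.222 kN·m.
With M_n = 0.85 f'_c a b (d − a/2), solve the quadratic for a:
a = d − √(d² − 2M_n/(0.85 f'_c b)) = 410 − √(410² − 2 × 342.222×10⁶/(0.85 × 43.5 × 520)) = 45.99 mm.
A_s = 0.85 f'_c a b / f_y = 0.85 × 43.5 × 45.99 × 520 / 400 = 2210.6 mm².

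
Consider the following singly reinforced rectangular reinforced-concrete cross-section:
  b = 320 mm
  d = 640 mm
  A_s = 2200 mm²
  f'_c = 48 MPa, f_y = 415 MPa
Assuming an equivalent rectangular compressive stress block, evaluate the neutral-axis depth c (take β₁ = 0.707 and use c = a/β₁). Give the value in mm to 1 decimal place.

c ≈ 98.9 mm

T = A_s f_y = 2200 × 415 = 913000 N = 913 kN.
Setting C = 0.85 f'_c a b equal to T: a = 913000/(0.85 × 48 × 320) = 69.930 mm.
With β₁ = 0.707, c = a/β₁ = 69.930/0.707 = 98.9 mm.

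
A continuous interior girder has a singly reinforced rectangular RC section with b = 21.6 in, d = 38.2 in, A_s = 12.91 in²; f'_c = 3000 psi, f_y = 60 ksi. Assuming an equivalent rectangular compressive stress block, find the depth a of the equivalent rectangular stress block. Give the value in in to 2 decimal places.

T = A_s f_y = 12.91 × 60 = 774.6 kips.
a = T/(0.85 f'_c b) = 774.6/(0.85 × 3 × 21.6) = 14.06 in.

a ≈ 14.06 in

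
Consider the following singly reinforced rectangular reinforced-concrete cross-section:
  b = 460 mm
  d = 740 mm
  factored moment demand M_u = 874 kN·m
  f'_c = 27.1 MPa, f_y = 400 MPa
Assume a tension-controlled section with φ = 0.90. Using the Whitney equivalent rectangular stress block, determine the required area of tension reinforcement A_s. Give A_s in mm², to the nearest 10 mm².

A_s ≈ 3610 mm²

M_n = M_u/φ = 874/0.90 = 971.111 kN·m.
With M_n = 0.85 f'_c a b (d − a/2), solve the quadratic for a:
a = d − √(d² − 2M_n/(0.85 f'_c b)) = 740 − √(740² − 2 × 971.111×10⁶/(0.85 × 27.1 × 460)) = 136.42 mm.
A_s = 0.85 f'_c a b / f_y = 0.85 × 27.1 × 136.42 × 460 / 400 = 3613.8 mm².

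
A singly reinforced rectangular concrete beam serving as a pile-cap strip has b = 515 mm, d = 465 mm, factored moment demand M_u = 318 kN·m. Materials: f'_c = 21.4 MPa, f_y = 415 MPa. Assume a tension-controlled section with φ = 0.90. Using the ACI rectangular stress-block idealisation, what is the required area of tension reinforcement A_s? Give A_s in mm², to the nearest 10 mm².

A_s ≈ 2030 mm²

M_n = M_u/φ = 318/0.90 = 353.333 kN·m.
With M_n = 0.85 f'_c a b (d − a/2), solve the quadratic for a:
a = d − √(d² − 2M_n/(0.85 f'_c b)) = 465 − √(465² − 2 × 353.333×10⁶/(0.85 × 21.4 × 515)) = 89.78 mm.
A_s = 0.85 f'_c a b / f_y = 0.85 × 21.4 × 89.78 × 515 / 415 = 2026.6 mm².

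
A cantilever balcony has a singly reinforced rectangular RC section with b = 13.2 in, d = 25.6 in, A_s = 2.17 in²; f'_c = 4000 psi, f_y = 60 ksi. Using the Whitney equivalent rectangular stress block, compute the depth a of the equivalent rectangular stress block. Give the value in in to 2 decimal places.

T = A_s f_y = 2.17 × 60 = 130.2 kips.
a = T/(0.85 f'_c b) = 130.2/(0.85 × 4 × 13.2) = 2.90 in.

a ≈ 2.90 in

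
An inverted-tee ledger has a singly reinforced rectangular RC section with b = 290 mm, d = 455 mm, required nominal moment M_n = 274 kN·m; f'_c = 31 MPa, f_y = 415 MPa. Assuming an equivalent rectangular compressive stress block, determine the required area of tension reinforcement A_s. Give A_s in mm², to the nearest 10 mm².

With M_n = 0.85 f'_c a b (d − a/2), solve the quadratic for a:
a = d − √(d² − 2M_n/(0.85 f'_c b)) = 455 − √(455² − 2 × 274×10⁶/(0.85 × 31 × 290)) = 87.15 mm.
A_s = 0.85 f'_c a b / f_y = 0.85 × 31 × 87.15 × 290 / 415 = 1604.7 mm².

A_s ≈ 1600 mm²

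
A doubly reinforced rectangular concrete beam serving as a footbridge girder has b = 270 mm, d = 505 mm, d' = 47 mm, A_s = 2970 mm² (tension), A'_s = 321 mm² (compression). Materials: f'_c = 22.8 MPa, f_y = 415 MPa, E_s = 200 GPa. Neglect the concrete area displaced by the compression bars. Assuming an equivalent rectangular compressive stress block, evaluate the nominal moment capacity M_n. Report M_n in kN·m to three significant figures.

M_n ≈ 501 kN·m

Assume both tension and compression steel yield.
Net tension couple steel: A_s − A'_s = 2649 mm².
a = (A_s − A'_s) f_y / (0.85 f'_c b) = 1099335/(0.85 × 22.8 × 270) = 210.09 mm.
c = a/β₁ = 210.09/0.85 = 247.16 mm; ε'_s = 0.003(c − d')/c = 0.0024 ≥ f_y/E_s = 0.0021, so compression steel does yield.
M_n = (A_s − A'_s) f_y (d − a/2) + A'_s f_y (d − d') = [1099335 × (505 − 105.045) + 133215 × (505 − 47)] × 10⁻⁶ = 439.68 + 61.01 = 500.69 kN·m.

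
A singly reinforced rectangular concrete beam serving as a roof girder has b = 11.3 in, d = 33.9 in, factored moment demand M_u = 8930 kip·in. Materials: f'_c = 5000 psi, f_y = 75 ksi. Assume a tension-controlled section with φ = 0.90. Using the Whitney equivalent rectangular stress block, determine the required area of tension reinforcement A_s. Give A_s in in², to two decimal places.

A_s ≈ 4.34 in²

M_n = M_u/φ = 8930/0.90 = 9922.22 kip·in.
From M_n = 0.85 f'_c a b (d − a/2):
a = d − √(d² − 2M_n/(0.85 f'_c b)) = 33.9 − √(33.9² − 2 × 9922.22/(0.85 × 5 × 11.3)) = 6.771 in.
A_s = 0.85 f'_c a b / f_y = 0.85 × 5 × 6.771 × 11.3 / 75 = 4.336 in².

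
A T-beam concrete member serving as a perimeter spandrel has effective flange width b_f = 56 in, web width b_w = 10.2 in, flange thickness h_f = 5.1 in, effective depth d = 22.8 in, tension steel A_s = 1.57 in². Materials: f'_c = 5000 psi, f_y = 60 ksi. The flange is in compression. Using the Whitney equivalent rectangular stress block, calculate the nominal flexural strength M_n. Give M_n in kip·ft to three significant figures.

M_n ≈ 177 kip·ft

Tension: T = A_s f_y = 1.57 × 60 = 94.2 kips.
Try a within the flange: a = T/(0.85 f'_c b_f) = 94.2/(0.85 × 5 × 56) = 0.396 in.
Since a = 0.396 ≤ h_f = 5.1 in, the stress block lies entirely in the flange; analyse as a rectangular beam of width b_f.
M_n = T(d − a/2) = 94.2 × (22.8 − 0.198) = 2129.1 kip·in.
M_n = 2129.1/12 = 177.43 kip·ft.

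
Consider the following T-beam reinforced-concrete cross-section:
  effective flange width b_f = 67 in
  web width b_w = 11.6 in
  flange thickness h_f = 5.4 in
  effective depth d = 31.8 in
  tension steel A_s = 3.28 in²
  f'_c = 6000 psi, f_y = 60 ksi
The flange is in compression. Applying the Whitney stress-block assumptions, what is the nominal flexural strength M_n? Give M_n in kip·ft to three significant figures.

M_n ≈ 517 kip·ft

Tension: T = A_s f_y = 3.28 × 60 = 196.8 kips.
Try a within the flange: a = T/(0.85 f'_c b_f) = 196.8/(0.85 × 6 × 67) = 0.576 in.
Since a = 0.576 ≤ h_f = 5.4 in, the stress block lies entirely in the flange; analyse as a rectangular beam of width b_f.
M_n = T(d − a/2) = 196.8 × (31.8 − 0.288) = 6201.6 kip·in.
M_n = 6201.6/12 = 516.80 kip·ft.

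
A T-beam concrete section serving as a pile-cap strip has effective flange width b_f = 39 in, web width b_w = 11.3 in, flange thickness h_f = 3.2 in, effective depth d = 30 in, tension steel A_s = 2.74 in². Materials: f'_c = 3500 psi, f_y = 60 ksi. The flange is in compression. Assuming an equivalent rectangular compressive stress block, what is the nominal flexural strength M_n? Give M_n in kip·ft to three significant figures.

M_n ≈ 401 kip·ft

Tension: T = A_s f_y = 2.74 × 60 = 164.4 kips.
Try a within the flange: a = T/(0.85 f'_c b_f) = 164.4/(0.85 × 3.5 × 39) = 1.417 in.
Since a = 1.417 ≤ h_f = 3.2 in, the stress block lies entirely in the flange; analyse as a rectangular beam of width b_f.
M_n = T(d − a/2) = 164.4 × (30 − 0.7085) = 4815.5 kip·in.
M_n = 4815.5/12 = 401.29 kip·ft.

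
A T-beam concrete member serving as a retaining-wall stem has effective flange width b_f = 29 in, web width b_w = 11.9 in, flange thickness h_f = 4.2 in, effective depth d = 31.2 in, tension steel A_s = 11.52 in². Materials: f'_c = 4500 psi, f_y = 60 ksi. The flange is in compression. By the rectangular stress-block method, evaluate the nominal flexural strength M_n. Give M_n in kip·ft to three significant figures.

Tension: T = A_s f_y = 11.52 × 60 = 691.2 kips.
Try a within the flange: a = T/(0.85 f'_c b_f) = 691.2/(0.85 × 4.5 × 29) = 6.231 in.
a = 6.231 > h_f = 4.2 in: the block extends into the web. Split into flange-overhang and web parts.
C_f = 0.85 f'_c (b_f − b_w) h_f = 0.85 × 4.5 × (29 − 11.9) × 4.2 = 274.7 kips.
Remaining web compression depth: a_w = (T − C_f)/(0.85 f'_c b_w) = (691.2 − 274.7)/(0.85 × 4.5 × 11.9) = 9.150 in.
M_n = C_f(d − h_f/2) + (T − C_f)(d − a_w/2) = 274.7 × (31.2 − 2.1) + 416.5 × (31.2 − 4.575) = 7993.8 + 11089.3 = 19083.1 kip·in.
M_n = 19083.1/12 = 1590.26 kip·ft.

M_n ≈ 1590 kip·ft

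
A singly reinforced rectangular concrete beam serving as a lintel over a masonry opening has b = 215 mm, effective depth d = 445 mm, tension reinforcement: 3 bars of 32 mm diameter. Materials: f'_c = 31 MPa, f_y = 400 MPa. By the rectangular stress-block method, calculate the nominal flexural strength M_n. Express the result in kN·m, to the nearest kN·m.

M_n ≈ 347 kN·m

A_s = 3 × 804 = 2412 mm².
T = A_s f_y = 2412 × 400 = 964800 N = 964.8 kN.
From C = T: a = T/(0.85 f'_c b) = 964800/(0.85 × 31 × 215) = 170.30 mm.
M_n = T(d − a/2) = 964.8 kN × (445 − 85.15) mm = 347.18 kN·m.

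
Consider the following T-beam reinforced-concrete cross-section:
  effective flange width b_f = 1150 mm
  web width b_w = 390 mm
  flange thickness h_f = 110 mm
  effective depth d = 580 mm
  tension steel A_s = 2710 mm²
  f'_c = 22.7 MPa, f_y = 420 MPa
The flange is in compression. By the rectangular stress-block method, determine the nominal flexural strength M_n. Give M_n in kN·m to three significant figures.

M_n ≈ 631 kN·m

Tension: T = A_s f_y = 2710 × 420 = 1138200 N.
Try a within the flange: a = T/(0.85 f'_c b_f) = 1138200/(0.85 × 22.7 × 1150) = 51.30 mm.
Since a = 51.30 ≤ h_f = 110 mm, the stress block lies entirely in the flange; analyse as a rectangular beam of width b_f.
M_n = T(d − a/2) = 1138200 × (580 − 25.65) = 630.96 × 10⁶ N·mm.
M_n = 630.96 kN·m.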